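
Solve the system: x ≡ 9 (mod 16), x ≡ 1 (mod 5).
41

Using Chinese Remainder Theorem:
M = 16 × 5 = 80
M1 = 5, M2 = 16
y1 = 5^(-1) mod 16 = 13
y2 = 16^(-1) mod 5 = 1
x = (9×5×13 + 1×16×1) mod 80 = 41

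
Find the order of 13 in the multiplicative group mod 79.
39

79 is prime, so ord(13) divides φ(79) = 78.
Divisors of 78: 1, 2, 3, 6, 13, 26, 39, 78.
Repeated squaring: 13^1 ≡ 13, 13^2 ≡ 11, 13^4 ≡ 42, 13^8 ≡ 26, 13^16 ≡ 44, 13^32 ≡ 40, 13^64 ≡ 20 (mod 79).
Test 13^d mod 79 for each divisor d in increasing order:
13^1 ≡ 13
13^2 ≡ 11
13^3 = 13^2·13^1 ≡ 64
13^6 = 13^4·13^2 ≡ 67
13^13 = 13^8·13^4·13^1 ≡ 55
13^26 = 13^16·13^8·13^2 ≡ 23
13^39 = 13^32·13^4·13^2·13^1 ≡ 1  ← first divisor giving 1
The order is 39.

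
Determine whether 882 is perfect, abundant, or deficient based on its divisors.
abundant

Proper divisors of 882: sum = 1 + 2 + 3 + 6 + 7 + 9 + 14 + 18 + ... + 126 + 147 + 294 + 441 (17 divisors) = 1341
Since 1341 > 882, 882 is abundant.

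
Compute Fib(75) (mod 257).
200

Matrix identity: Q^n = [[F_(n+1), F_n], [F_n, F_(n-1)]] with Q = [[1,1],[1,0]].
n = 75 = 1001011₂. Square-and-multiply, entries mod 257:
Q^1 = [[1,1],[1,0]]
Q^2 = (Q^1)² = [[2,1],[1,1]]
Q^4 = (Q^2)² = [[5,3],[3,2]]
Q^9 = (Q^4)²·Q = [[55,34],[34,21]]
Q^18 = (Q^9)² = [[69,14],[14,55]]
Q^37 = (Q^18)²·Q = [[11,74],[74,194]]
Q^75 = (Q^37)²·Q = [[207,200],[200,7]]
F_75 mod 257 = Q^75[0][1] = 200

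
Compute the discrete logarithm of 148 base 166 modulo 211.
120

Baby-step giant-step with step n = ⌈√211⌉ = 15.
Baby steps 166^j mod 211 (j:value) for j=0..14: 0:1, 1:166, 2:126, 3:27, 4:51, 5:26, 6:96, 7:111, 8:69, 9:60, 10:43, 11:175, 12:143, 13:106, 14:83.
Giant-step multiplier: 166^(-15) ≡ 166^(210-15) = 166^195 ≡ 67 (mod 211).
Giant steps γ_i = 148·67^i mod 211: γ_0=148, γ_1=210, γ_2=144, γ_3=153, γ_4=123, γ_5=12, γ_6=171, γ_7=63, γ_8=1 (in table at j=0).
x = i·n + j = 8·15 + 0 = 120.
Check: 166^120 ≡ 148 (mod 211).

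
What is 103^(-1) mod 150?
67

gcd(103, 150) = 1, so the inverse exists.
Extended Euclidean algorithm on (150, 103):
150 = 1 × 103 + 47  ⟹  47 = (1)·150 + (-1)·103
103 = 2 × 47 + 9  ⟹  9 = (-2)·150 + (3)·103
47 = 5 × 9 + 2  ⟹  2 = (11)·150 + (-16)·103
9 = 4 × 2 + 1  ⟹  1 = (-46)·150 + (67)·103
So (67)·103 ≡ 1 (mod 150), i.e. 103^(-1) ≡ 67 (mod 150).
Check: 103 × 67 = 6901 ≡ 1 (mod 150)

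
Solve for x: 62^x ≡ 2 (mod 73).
8

Baby-step giant-step with step n = ⌈√73⌉ = 9.
Baby steps 62^j mod 73 (j:value) for j=0..8: 0:1, 1:62, 2:48, 3:56, 4:41, 5:60, 6:70, 7:33, 8:2.
h = 2 is already in the table at j=8, so x = 8.
Check: 62^8 ≡ 2 (mod 73).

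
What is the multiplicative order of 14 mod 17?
16

17 is prime, so ord(14) divides φ(17) = 16.
Divisors of 16: 1, 2, 4, 8, 16.
Repeated squaring: 14^1 ≡ 14, 14^2 ≡ 9, 14^4 ≡ 13, 14^8 ≡ 16, 14^16 ≡ 1 (mod 17).
Test 14^d mod 17 for each divisor d in increasing order:
14^1 ≡ 14
14^2 ≡ 9
14^4 ≡ 13
14^8 ≡ 16
14^16 ≡ 1  ← first divisor giving 1
The order is 16.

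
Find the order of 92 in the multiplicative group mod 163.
162

163 is prime, so ord(92) divides φ(163) = 162.
Divisors of 162: 1, 2, 3, 6, 9, 18, 27, 54, 81, 162.
Repeated squaring: 92^1 ≡ 92, 92^2 ≡ 151, 92^4 ≡ 144, 92^8 ≡ 35, 92^16 ≡ 84, 92^32 ≡ 47, 92^64 ≡ 90, 92^128 ≡ 113 (mod 163).
Test 92^d mod 163 for each divisor d in increasing order:
92^1 ≡ 92
92^2 ≡ 151
92^3 = 92^2·92^1 ≡ 37
92^6 = 92^4·92^2 ≡ 65
92^9 = 92^8·92^1 ≡ 123
92^18 = 92^16·92^2 ≡ 133
92^27 = 92^16·92^8·92^2·92^1 ≡ 59
92^54 = 92^32·92^16·92^4·92^2 ≡ 58
92^81 = 92^64·92^16·92^1 ≡ 162
92^162 = 92^128·92^32·92^2 ≡ 1  ← first divisor giving 1
The order is 162.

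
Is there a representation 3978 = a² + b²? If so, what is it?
3² + 63² (a=3, b=63)

Factorization: 3978 = 2 × 3^2 × 13 × 17
By Fermat: n is sum of two squares iff every prime p ≡ 3 (mod 4) appears to even power.
All primes ≡ 3 (mod 4) appear to even power.
Search a = 0, 1, 2, … for 3978 - a² a perfect square: first hit at a = 3: 3978 - 9 = 3969 = 63².
3978 = 3² + 63² = 9 + 3969 ✓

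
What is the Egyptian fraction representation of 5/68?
1/14 + 1/476

Greedy algorithm:
5/68: ceiling(68/5) = 14, use 1/14
1/476: ceiling(476/1) = 476, use 1/476
Result: 5/68 = 1/14 + 1/476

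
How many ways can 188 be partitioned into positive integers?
1398341745571

p(n) counts ways to write n as a sum of positive integers (order ignored).
Euler's pentagonal recurrence: p(k) = p(k-1) + p(k-2) - p(k-5) - p(k-7) + p(k-12) + p(k-15) - ... (offsets j(3j∓1)/2, signs ++--, p(0)=1, p(<0)=0).
DP table for k = 0..187: p(0)=1, p(1)=1, p(2)=2, p(3)=3, p(4)=5, p(5)=7, p(6)=11, p(7)=15, p(8)=22, p(9)=30, p(10)=42, p(11)=56, p(12)=77, p(13)=101, p(14)=135, p(15)=176, p(16)=231, p(17)=297, p(18)=385, p(19)=490, p(20)=627, p(21)=792, p(22)=1002, p(23)=1255, p(24)=1575, p(25)=1958, p(26)=2436, p(27)=3010, p(28)=3718, p(29)=4565, p(30)=5604, p(31)=6842, p(32)=8349, p(33)=10143, p(34)=12310, p(35)=14883, p(36)=17977, p(37)=21637, p(38)=26015, p(39)=31185, p(40)=37338, p(41)=44583, p(42)=53174, p(43)=63261, p(44)=75175, p(45)=89134, p(46)=105558, p(47)=124754, p(48)=147273, p(49)=173525, p(50)=204226, p(51)=239943, p(52)=281589, p(53)=329931, p(54)=386155, p(55)=451276, p(56)=526823, p(57)=614154, p(58)=715220, p(59)=831820, p(60)=966467, p(61)=1121505, p(62)=1300156, p(63)=1505499, p(64)=1741630, p(65)=2012558, p(66)=2323520, p(67)=2679689, p(68)=3087735, p(69)=3554345, p(70)=4087968, p(71)=4697205, p(72)=5392783, p(73)=6185689, p(74)=7089500, p(75)=8118264, p(76)=9289091, p(77)=10619863, p(78)=12132164, p(79)=13848650, p(80)=15796476, p(81)=18004327, p(82)=20506255, p(83)=23338469, p(84)=26543660, p(85)=30167357, p(86)=34262962, p(87)=38887673, p(88)=44108109, p(89)=49995925, p(90)=56634173, p(91)=64112359, p(92)=72533807, p(93)=82010177, p(94)=92669720, p(95)=104651419, p(96)=118114304, p(97)=133230930, p(98)=150198136, p(99)=169229875, p(100)=190569292, p(101)=214481126, p(102)=241265379, p(103)=271248950, p(104)=304801365, p(105)=342325709, p(106)=384276336, p(107)=431149389, p(108)=483502844, p(109)=541946240, p(110)=607163746, p(111)=679903203, p(112)=761002156, p(113)=851376628, p(114)=952050665, p(115)=1064144451, p(116)=1188908248, p(117)=1327710076, p(118)=1482074143, p(119)=1653668665, p(120)=1844349560, p(121)=2056148051, p(122)=2291320912, p(123)=2552338241, p(124)=2841940500, p(125)=3163127352, p(126)=3519222692, p(127)=3913864295, p(128)=4351078600, p(129)=4835271870, p(130)=5371315400, p(131)=5964539504, p(132)=6620830889, p(133)=7346629512, p(134)=8149040695, p(135)=9035836076, p(136)=10015581680, p(137)=11097645016, p(138)=12292341831, p(139)=13610949895, p(140)=15065878135, p(141)=16670689208, p(142)=18440293320, p(143)=20390982757, p(144)=22540654445, p(145)=24908858009, p(146)=27517052599, p(147)=30388671978, p(148)=33549419497, p(149)=37027355200, p(150)=40853235313, p(151)=45060624582, p(152)=49686288421, p(153)=54770336324, p(154)=60356673280, p(155)=66493182097, p(156)=73232243759, p(157)=80630964769, p(158)=88751778802, p(159)=97662728555, p(160)=107438159466, p(161)=118159068427, p(162)=129913904637, p(163)=142798995930, p(164)=156919475295, p(165)=172389800255, p(166)=189334822579, p(167)=207890420102, p(168)=228204732751, p(169)=250438925115, p(170)=274768617130, p(171)=301384802048, p(172)=330495499613, p(173)=362326859895, p(174)=397125074750, p(175)=435157697830, p(176)=476715857290, p(177)=522115831195, p(178)=571701605655, p(179)=625846753120, p(180)=684957390936, p(181)=749474411781, p(182)=819876908323, p(183)=896684817527, p(184)=980462880430, p(185)=1071823774337, p(186)=1171432692373, p(187)=1280011042268.
Final step: p(188) = p(187) + p(186) - p(183) - p(181) + p(176) + p(173) - p(166) - p(162) + p(153) + p(148) - p(137) - p(131) + p(118) + p(111) - p(96) - p(88) + p(71) + p(62) - p(43) - p(33) + p(12) + p(1)
= 1280011042268 + 1171432692373 - 896684817527 - 749474411781 + 476715857290 + 362326859895 - 189334822579 - 129913904637 + 54770336324 + 33549419497 - 11097645016 - 5964539504 + 1482074143 + 679903203 - 118114304 - 44108109 + 4697205 + 1300156 - 63261 - 10143 + 77 + 1
= 1398341745571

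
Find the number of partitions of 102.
241265379

p(n) counts ways to write n as a sum of positive integers (order ignored).
Euler's pentagonal recurrence: p(k) = p(k-1) + p(k-2) - p(k-5) - p(k-7) + p(k-12) + p(k-15) - ... (offsets j(3j∓1)/2, signs ++--, p(0)=1, p(<0)=0).
DP table for k = 0..101: p(0)=1, p(1)=1, p(2)=2, p(3)=3, p(4)=5, p(5)=7, p(6)=11, p(7)=15, p(8)=22, p(9)=30, p(10)=42, p(11)=56, p(12)=77, p(13)=101, p(14)=135, p(15)=176, p(16)=231, p(17)=297, p(18)=385, p(19)=490, p(20)=627, p(21)=792, p(22)=1002, p(23)=1255, p(24)=1575, p(25)=1958, p(26)=2436, p(27)=3010, p(28)=3718, p(29)=4565, p(30)=5604, p(31)=6842, p(32)=8349, p(33)=10143, p(34)=12310, p(35)=14883, p(36)=17977, p(37)=21637, p(38)=26015, p(39)=31185, p(40)=37338, p(41)=44583, p(42)=53174, p(43)=63261, p(44)=75175, p(45)=89134, p(46)=105558, p(47)=124754, p(48)=147273, p(49)=173525, p(50)=204226, p(51)=239943, p(52)=281589, p(53)=329931, p(54)=386155, p(55)=451276, p(56)=526823, p(57)=614154, p(58)=715220, p(59)=831820, p(60)=966467, p(61)=1121505, p(62)=1300156, p(63)=1505499, p(64)=1741630, p(65)=2012558, p(66)=2323520, p(67)=2679689, p(68)=3087735, p(69)=3554345, p(70)=4087968, p(71)=4697205, p(72)=5392783, p(73)=6185689, p(74)=7089500, p(75)=8118264, p(76)=9289091, p(77)=10619863, p(78)=12132164, p(79)=13848650, p(80)=15796476, p(81)=18004327, p(82)=20506255, p(83)=23338469, p(84)=26543660, p(85)=30167357, p(86)=34262962, p(87)=38887673, p(88)=44108109, p(89)=49995925, p(90)=56634173, p(91)=64112359, p(92)=72533807, p(93)=82010177, p(94)=92669720, p(95)=104651419, p(96)=118114304, p(97)=133230930, p(98)=150198136, p(99)=169229875, p(100)=190569292, p(101)=214481126.
Final step: p(102) = p(101) + p(100) - p(97) - p(95) + p(90) + p(87) - p(80) - p(76) + p(67) + p(62) - p(51) - p(45) + p(32) + p(25) - p(10) - p(2)
= 214481126 + 190569292 - 133230930 - 104651419 + 56634173 + 38887673 - 15796476 - 9289091 + 2679689 + 1300156 - 239943 - 89134 + 8349 + 1958 - 42 - 2
= 241265379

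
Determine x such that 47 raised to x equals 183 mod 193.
31

Baby-step giant-step with step n = ⌈√193⌉ = 14.
Baby steps 47^j mod 193 (j:value) for j=0..13: 0:1, 1:47, 2:86, 3:182, 4:62, 5:19, 6:121, 7:90, 8:177, 9:20, 10:168, 11:176, 12:166, 13:82.
Giant-step multiplier: 47^(-14) ≡ 47^(192-14) = 47^178 ≡ 32 (mod 193).
Giant steps γ_i = 183·32^i mod 193: γ_0=183, γ_1=66, γ_2=182 (in table at j=3).
x = i·n + j = 2·14 + 3 = 31.
Check: 47^31 ≡ 183 (mod 193).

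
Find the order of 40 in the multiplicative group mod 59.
58

59 is prime, so ord(40) divides φ(59) = 58.
Divisors of 58: 1, 2, 29, 58.
Repeated squaring: 40^1 ≡ 40, 40^2 ≡ 7, 40^4 ≡ 49, 40^8 ≡ 41, 40^16 ≡ 29, 40^32 ≡ 15 (mod 59).
Test 40^d mod 59 for each divisor d in increasing order:
40^1 ≡ 40
40^2 ≡ 7
40^29 = 40^16·40^8·40^4·40^1 ≡ 58
40^58 = 40^32·40^16·40^8·40^2 ≡ 1  ← first divisor giving 1
The order is 58.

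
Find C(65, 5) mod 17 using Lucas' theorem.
13

Using Lucas' theorem:
Write n=65 and k=5 in base 17:
n in base 17: [3, 14]
k in base 17: [0, 5]
C(65,5) mod 17 = ∏ C(n_i, k_i) mod 17
Digit binomials (mod 17): C(3,0) = 1; C(14,5) = 2002 ≡ 13
Product: 1 × 13 = 13 ≡ 13 (mod 17)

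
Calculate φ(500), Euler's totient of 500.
200

500 = 2^2 × 5^3
φ(n) = n × ∏(1 - 1/p) for each prime p dividing n
φ(500) = 500 × (1 - 1/2) × (1 - 1/5) = 200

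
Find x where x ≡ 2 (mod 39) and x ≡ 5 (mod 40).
1445

Using Chinese Remainder Theorem:
M = 39 × 40 = 1560
M1 = 40, M2 = 39
y1 = 40^(-1) mod 39 = 1
y2 = 39^(-1) mod 40 = 39
x = (2×40×1 + 5×39×39) mod 1560 = 1445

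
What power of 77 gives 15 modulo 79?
45

Baby-step giant-step with step n = ⌈√79⌉ = 9.
Baby steps 77^j mod 79 (j:value) for j=0..8: 0:1, 1:77, 2:4, 3:71, 4:16, 5:47, 6:64, 7:30, 8:19.
Giant-step multiplier: 77^(-9) ≡ 77^(78-9) = 77^69 ≡ 27 (mod 79).
Giant steps γ_i = 15·27^i mod 79: γ_0=15, γ_1=10, γ_2=33, γ_3=22, γ_4=41, γ_5=1 (in table at j=0).
x = i·n + j = 5·9 + 0 = 45.
Check: 77^45 ≡ 15 (mod 79).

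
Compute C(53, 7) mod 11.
3

Using Lucas' theorem:
Write n=53 and k=7 in base 11:
n in base 11: [4, 9]
k in base 11: [0, 7]
C(53,7) mod 11 = ∏ C(n_i, k_i) mod 11
Digit binomials (mod 11): C(4,0) = 1; C(9,7) = 36 ≡ 3
Product: 1 × 3 = 3 ≡ 3 (mod 11)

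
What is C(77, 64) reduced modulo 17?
0

Using Lucas' theorem:
Write n=77 and k=64 in base 17:
n in base 17: [4, 9]
k in base 17: [3, 13]
C(77,64) mod 17 = ∏ C(n_i, k_i) mod 17
Digit binomials (mod 17): C(4,3) = 4; C(9,13) = 0 (k_i > n_i)
Product: 4 × 0 = 0 ≡ 0 (mod 17)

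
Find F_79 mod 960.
61

Matrix identity: Q^n = [[F_(n+1), F_n], [F_n, F_(n-1)]] with Q = [[1,1],[1,0]].
n = 79 = 1001111₂. Square-and-multiply, entries mod 960:
Q^1 = [[1,1],[1,0]]
Q^2 = (Q^1)² = [[2,1],[1,1]]
Q^4 = (Q^2)² = [[5,3],[3,2]]
Q^9 = (Q^4)²·Q = [[55,34],[34,21]]
Q^19 = (Q^9)²·Q = [[45,341],[341,664]]
Q^39 = (Q^19)²·Q = [[75,226],[226,809]]
Q^79 = (Q^39)²·Q = [[165,61],[61,104]]
F_79 mod 960 = Q^79[0][1] = 61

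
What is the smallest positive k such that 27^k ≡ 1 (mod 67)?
22

67 is prime, so ord(27) divides φ(67) = 66.
Divisors of 66: 1, 2, 3, 6, 11, 22, 33, 66.
Repeated squaring: 27^1 ≡ 27, 27^2 ≡ 59, 27^4 ≡ 64, 27^8 ≡ 9, 27^16 ≡ 14, 27^32 ≡ 62, 27^64 ≡ 25 (mod 67).
Test 27^d mod 67 for each divisor d in increasing order:
27^1 ≡ 27
27^2 ≡ 59
27^3 = 27^2·27^1 ≡ 52
27^6 = 27^4·27^2 ≡ 24
27^11 = 27^8·27^2·27^1 ≡ 66
27^22 = 27^16·27^4·27^2 ≡ 1  ← first divisor giving 1
The order is 22.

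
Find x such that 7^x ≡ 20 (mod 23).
13

Baby-step giant-step with step n = ⌈√23⌉ = 5.
Baby steps 7^j mod 23 (j:value) for j=0..4: 0:1, 1:7, 2:3, 3:21, 4:9.
Giant-step multiplier: 7^(-5) ≡ 7^(22-5) = 7^17 ≡ 19 (mod 23).
Giant steps γ_i = 20·19^i mod 23: γ_0=20, γ_1=12, γ_2=21 (in table at j=3).
x = i·n + j = 2·5 + 3 = 13.
Check: 7^13 ≡ 20 (mod 23).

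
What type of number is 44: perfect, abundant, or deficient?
deficient

Proper divisors of 44: sum = 1 + 2 + 4 + 11 + 22 = 40
Since 40 < 44, 44 is deficient.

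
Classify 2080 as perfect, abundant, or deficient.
abundant

Proper divisors of 2080: sum = 1 + 2 + 4 + 5 + 8 + 10 + 13 + 16 + ... + 260 + 416 + 520 + 1040 (23 divisors) = 3212
Since 3212 > 2080, 2080 is abundant.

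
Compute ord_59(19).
29

59 is prime, so ord(19) divides φ(59) = 58.
Divisors of 58: 1, 2, 29, 58.
Repeated squaring: 19^1 ≡ 19, 19^2 ≡ 7, 19^4 ≡ 49, 19^8 ≡ 41, 19^16 ≡ 29, 19^32 ≡ 15 (mod 59).
Test 19^d mod 59 for each divisor d in increasing order:
19^1 ≡ 19
19^2 ≡ 7
19^29 = 19^16·19^8·19^4·19^1 ≡ 1  ← first divisor giving 1
The order is 29.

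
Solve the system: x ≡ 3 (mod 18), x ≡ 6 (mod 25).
381

Using Chinese Remainder Theorem:
M = 18 × 25 = 450
M1 = 25, M2 = 18
y1 = 25^(-1) mod 18 = 13
y2 = 18^(-1) mod 25 = 7
x = (3×25×13 + 6×18×7) mod 450 = 381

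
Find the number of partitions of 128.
4351078600

p(n) counts ways to write n as a sum of positive integers (order ignored).
Euler's pentagonal recurrence: p(k) = p(k-1) + p(k-2) - p(k-5) - p(k-7) + p(k-12) + p(k-15) - ... (offsets j(3j∓1)/2, signs ++--, p(0)=1, p(<0)=0).
DP table for k = 0..127: p(0)=1, p(1)=1, p(2)=2, p(3)=3, p(4)=5, p(5)=7, p(6)=11, p(7)=15, p(8)=22, p(9)=30, p(10)=42, p(11)=56, p(12)=77, p(13)=101, p(14)=135, p(15)=176, p(16)=231, p(17)=297, p(18)=385, p(19)=490, p(20)=627, p(21)=792, p(22)=1002, p(23)=1255, p(24)=1575, p(25)=1958, p(26)=2436, p(27)=3010, p(28)=3718, p(29)=4565, p(30)=5604, p(31)=6842, p(32)=8349, p(33)=10143, p(34)=12310, p(35)=14883, p(36)=17977, p(37)=21637, p(38)=26015, p(39)=31185, p(40)=37338, p(41)=44583, p(42)=53174, p(43)=63261, p(44)=75175, p(45)=89134, p(46)=105558, p(47)=124754, p(48)=147273, p(49)=173525, p(50)=204226, p(51)=239943, p(52)=281589, p(53)=329931, p(54)=386155, p(55)=451276, p(56)=526823, p(57)=614154, p(58)=715220, p(59)=831820, p(60)=966467, p(61)=1121505, p(62)=1300156, p(63)=1505499, p(64)=1741630, p(65)=2012558, p(66)=2323520, p(67)=2679689, p(68)=3087735, p(69)=3554345, p(70)=4087968, p(71)=4697205, p(72)=5392783, p(73)=6185689, p(74)=7089500, p(75)=8118264, p(76)=9289091, p(77)=10619863, p(78)=12132164, p(79)=13848650, p(80)=15796476, p(81)=18004327, p(82)=20506255, p(83)=23338469, p(84)=26543660, p(85)=30167357, p(86)=34262962, p(87)=38887673, p(88)=44108109, p(89)=49995925, p(90)=56634173, p(91)=64112359, p(92)=72533807, p(93)=82010177, p(94)=92669720, p(95)=104651419, p(96)=118114304, p(97)=133230930, p(98)=150198136, p(99)=169229875, p(100)=190569292, p(101)=214481126, p(102)=241265379, p(103)=271248950, p(104)=304801365, p(105)=342325709, p(106)=384276336, p(107)=431149389, p(108)=483502844, p(109)=541946240, p(110)=607163746, p(111)=679903203, p(112)=761002156, p(113)=851376628, p(114)=952050665, p(115)=1064144451, p(116)=1188908248, p(117)=1327710076, p(118)=1482074143, p(119)=1653668665, p(120)=1844349560, p(121)=2056148051, p(122)=2291320912, p(123)=2552338241, p(124)=2841940500, p(125)=3163127352, p(126)=3519222692, p(127)=3913864295.
Final step: p(128) = p(127) + p(126) - p(123) - p(121) + p(116) + p(113) - p(106) - p(102) + p(93) + p(88) - p(77) - p(71) + p(58) + p(51) - p(36) - p(28) + p(11) + p(2)
= 3913864295 + 3519222692 - 2552338241 - 2056148051 + 1188908248 + 851376628 - 384276336 - 241265379 + 82010177 + 44108109 - 10619863 - 4697205 + 715220 + 239943 - 17977 - 3718 + 56 + 2
= 4351078600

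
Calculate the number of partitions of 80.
15796476

p(n) counts ways to write n as a sum of positive integers (order ignored).
Euler's pentagonal recurrence: p(k) = p(k-1) + p(k-2) - p(k-5) - p(k-7) + p(k-12) + p(k-15) - ... (offsets j(3j∓1)/2, signs ++--, p(0)=1, p(<0)=0).
DP table for k = 0..79: p(0)=1, p(1)=1, p(2)=2, p(3)=3, p(4)=5, p(5)=7, p(6)=11, p(7)=15, p(8)=22, p(9)=30, p(10)=42, p(11)=56, p(12)=77, p(13)=101, p(14)=135, p(15)=176, p(16)=231, p(17)=297, p(18)=385, p(19)=490, p(20)=627, p(21)=792, p(22)=1002, p(23)=1255, p(24)=1575, p(25)=1958, p(26)=2436, p(27)=3010, p(28)=3718, p(29)=4565, p(30)=5604, p(31)=6842, p(32)=8349, p(33)=10143, p(34)=12310, p(35)=14883, p(36)=17977, p(37)=21637, p(38)=26015, p(39)=31185, p(40)=37338, p(41)=44583, p(42)=53174, p(43)=63261, p(44)=75175, p(45)=89134, p(46)=105558, p(47)=124754, p(48)=147273, p(49)=173525, p(50)=204226, p(51)=239943, p(52)=281589, p(53)=329931, p(54)=386155, p(55)=451276, p(56)=526823, p(57)=614154, p(58)=715220, p(59)=831820, p(60)=966467, p(61)=1121505, p(62)=1300156, p(63)=1505499, p(64)=1741630, p(65)=2012558, p(66)=2323520, p(67)=2679689, p(68)=3087735, p(69)=3554345, p(70)=4087968, p(71)=4697205, p(72)=5392783, p(73)=6185689, p(74)=7089500, p(75)=8118264, p(76)=9289091, p(77)=10619863, p(78)=12132164, p(79)=13848650.
Final step: p(80) = p(79) + p(78) - p(75) - p(73) + p(68) + p(65) - p(58) - p(54) + p(45) + p(40) - p(29) - p(23) + p(10) + p(3)
= 13848650 + 12132164 - 8118264 - 6185689 + 3087735 + 2012558 - 715220 - 386155 + 89134 + 37338 - 4565 - 1255 + 42 + 3
= 15796476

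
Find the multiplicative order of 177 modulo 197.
28

197 is prime, so ord(177) divides φ(197) = 196.
Divisors of 196: 1, 2, 4, 7, 14, 28, 49, 98, 196.
Repeated squaring: 177^1 ≡ 177, 177^2 ≡ 6, 177^4 ≡ 36, 177^8 ≡ 114, 177^16 ≡ 191, 177^32 ≡ 36, 177^64 ≡ 114, 177^128 ≡ 191 (mod 197).
Test 177^d mod 197 for each divisor d in increasing order:
177^1 ≡ 177
177^2 ≡ 6
177^4 ≡ 36
177^7 = 177^4·177^2·177^1 ≡ 14
177^14 = 177^8·177^4·177^2 ≡ 196
177^28 = 177^16·177^8·177^4 ≡ 1  ← first divisor giving 1
The order is 28.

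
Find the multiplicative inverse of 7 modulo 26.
15

gcd(7, 26) = 1, so the inverse exists.
Extended Euclidean algorithm on (26, 7):
26 = 3 × 7 + 5  ⟹  5 = (1)·26 + (-3)·7
7 = 1 × 5 + 2  ⟹  2 = (-1)·26 + (4)·7
5 = 2 × 2 + 1  ⟹  1 = (3)·26 + (-11)·7
So (-11)·7 ≡ 1 (mod 26), i.e. 7^(-1) ≡ -11 ≡ 15 (mod 26).
Check: 7 × 15 = 105 ≡ 1 (mod 26)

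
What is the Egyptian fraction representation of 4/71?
1/18 + 1/1278

Greedy algorithm:
4/71: ceiling(71/4) = 18, use 1/18
1/1278: ceiling(1278/1) = 1278, use 1/1278
Result: 4/71 = 1/18 + 1/1278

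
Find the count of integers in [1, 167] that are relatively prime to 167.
166

167 = 167
φ(n) = n × ∏(1 - 1/p) for each prime p dividing n
φ(167) = 167 × (1 - 1/167) = 166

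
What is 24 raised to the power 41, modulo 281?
26

Repeated squaring. Binary of 41 = 101001.
24^1 ≡ 24 (mod 281); 24^2 ≡ 14 (mod 281); 24^4 ≡ 196 (mod 281); 24^8 ≡ 200 (mod 281); 24^16 ≡ 98 (mod 281); 24^32 ≡ 50 (mod 281)
24^41 = 24^1 × 24^8 × 24^32 ≡ 26 (mod 281)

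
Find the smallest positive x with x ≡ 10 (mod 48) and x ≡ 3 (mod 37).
1594

Using Chinese Remainder Theorem:
M = 48 × 37 = 1776
M1 = 37, M2 = 48
y1 = 37^(-1) mod 48 = 13
y2 = 48^(-1) mod 37 = 27
x = (10×37×13 + 3×48×27) mod 1776 = 1594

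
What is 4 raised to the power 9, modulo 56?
8

Repeated squaring. Binary of 9 = 1001.
4^1 ≡ 4 (mod 56); 4^2 ≡ 16 (mod 56); 4^4 ≡ 32 (mod 56); 4^8 ≡ 16 (mod 56)
4^9 = 4^1 × 4^8 ≡ 8 (mod 56)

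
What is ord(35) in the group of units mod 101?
100

101 is prime, so ord(35) divides φ(101) = 100.
Divisors of 100: 1, 2, 4, 5, 10, 20, 25, 50, 100.
Repeated squaring: 35^1 ≡ 35, 35^2 ≡ 13, 35^4 ≡ 68, 35^8 ≡ 79, 35^16 ≡ 80, 35^32 ≡ 37, 35^64 ≡ 56 (mod 101).
Test 35^d mod 101 for each divisor d in increasing order:
35^1 ≡ 35
35^2 ≡ 13
35^4 ≡ 68
35^5 = 35^4·35^1 ≡ 57
35^10 = 35^8·35^2 ≡ 17
35^20 = 35^16·35^4 ≡ 87
35^25 = 35^16·35^8·35^1 ≡ 10
35^50 = 35^32·35^16·35^2 ≡ 100
35^100 = 35^64·35^32·35^4 ≡ 1  ← first divisor giving 1
The order is 100.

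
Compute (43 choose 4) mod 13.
1

Using Lucas' theorem:
Write n=43 and k=4 in base 13:
n in base 13: [3, 4]
k in base 13: [0, 4]
C(43,4) mod 13 = ∏ C(n_i, k_i) mod 13
Digit binomials (mod 13): C(3,0) = 1; C(4,4) = 1
Product: 1 × 1 = 1 ≡ 1 (mod 13)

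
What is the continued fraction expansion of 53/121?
[0; 2, 3, 1, 1, 7]

Euclidean algorithm steps:
53 = 0 × 121 + 53
121 = 2 × 53 + 15
53 = 3 × 15 + 8
15 = 1 × 8 + 7
8 = 1 × 7 + 1
7 = 7 × 1 + 0
Continued fraction: [0; 2, 3, 1, 1, 7]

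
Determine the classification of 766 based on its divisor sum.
deficient

Proper divisors of 766: sum = 1 + 2 + 383 = 386
Since 386 < 766, 766 is deficient.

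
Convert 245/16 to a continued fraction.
[15; 3, 5]

Euclidean algorithm steps:
245 = 15 × 16 + 5
16 = 3 × 5 + 1
5 = 5 × 1 + 0
Continued fraction: [15; 3, 5]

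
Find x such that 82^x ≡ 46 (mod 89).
21

Baby-step giant-step with step n = ⌈√89⌉ = 10.
Baby steps 82^j mod 89 (j:value) for j=0..9: 0:1, 1:82, 2:49, 3:13, 4:87, 5:14, 6:80, 7:63, 8:4, 9:61.
Giant-step multiplier: 82^(-10) ≡ 82^(88-10) = 82^78 ≡ 5 (mod 89).
Giant steps γ_i = 46·5^i mod 89: γ_0=46, γ_1=52, γ_2=82 (in table at j=1).
x = i·n + j = 2·10 + 1 = 21.
Check: 82^21 ≡ 46 (mod 89).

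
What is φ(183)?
120

183 = 3 × 61
φ(n) = n × ∏(1 - 1/p) for each prime p dividing n
φ(183) = 183 × (1 - 1/3) × (1 - 1/61) = 120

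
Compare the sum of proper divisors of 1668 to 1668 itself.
abundant

Proper divisors of 1668: sum = 1 + 2 + 3 + 4 + 6 + 12 + 139 + 278 + 417 + 556 + 834 = 2252
Since 2252 > 1668, 1668 is abundant.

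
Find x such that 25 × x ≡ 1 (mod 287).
23

gcd(25, 287) = 1, so the inverse exists.
Extended Euclidean algorithm on (287, 25):
287 = 11 × 25 + 12  ⟹  12 = (1)·287 + (-11)·25
25 = 2 × 12 + 1  ⟹  1 = (-2)·287 + (23)·25
So (23)·25 ≡ 1 (mod 287), i.e. 25^(-1) ≡ 23 (mod 287).
Check: 25 × 23 = 575 ≡ 1 (mod 287)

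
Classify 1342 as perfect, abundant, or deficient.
deficient

Proper divisors of 1342: sum = 1 + 2 + 11 + 22 + 61 + 122 + 671 = 890
Since 890 < 1342, 1342 is deficient.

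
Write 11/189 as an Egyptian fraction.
1/18 + 1/378

Greedy algorithm:
11/189: ceiling(189/11) = 18, use 1/18
1/378: ceiling(378/1) = 378, use 1/378
Result: 11/189 = 1/18 + 1/378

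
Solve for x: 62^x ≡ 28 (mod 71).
9

Baby-step giant-step with step n = ⌈√71⌉ = 9.
Baby steps 62^j mod 71 (j:value) for j=0..8: 0:1, 1:62, 2:10, 3:52, 4:29, 5:23, 6:6, 7:17, 8:60.
Giant-step multiplier: 62^(-9) ≡ 62^(70-9) = 62^61 ≡ 33 (mod 71).
Giant steps γ_i = 28·33^i mod 71: γ_0=28, γ_1=1 (in table at j=0).
x = i·n + j = 1·9 + 0 = 9.
Check: 62^9 ≡ 28 (mod 71).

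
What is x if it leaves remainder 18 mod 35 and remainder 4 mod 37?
263

Using Chinese Remainder Theorem:
M = 35 × 37 = 1295
M1 = 37, M2 = 35
y1 = 37^(-1) mod 35 = 18
y2 = 35^(-1) mod 37 = 18
x = (18×37×18 + 4×35×18) mod 1295 = 263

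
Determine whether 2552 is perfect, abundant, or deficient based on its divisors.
abundant

Proper divisors of 2552: sum = 1 + 2 + 4 + 8 + 11 + 22 + 29 + 44 + 58 + 88 + 116 + 232 + 319 + 638 + 1276 = 2848
Since 2848 > 2552, 2552 is abundant.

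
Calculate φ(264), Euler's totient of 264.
80

264 = 2^3 × 3 × 11
φ(n) = n × ∏(1 - 1/p) for each prime p dividing n
φ(264) = 264 × (1 - 1/2) × (1 - 1/3) × (1 - 1/11) = 80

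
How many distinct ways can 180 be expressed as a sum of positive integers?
684957390936

p(n) counts ways to write n as a sum of positive integers (order ignored).
Euler's pentagonal recurrence: p(k) = p(k-1) + p(k-2) - p(k-5) - p(k-7) + p(k-12) + p(k-15) - ... (offsets j(3j∓1)/2, signs ++--, p(0)=1, p(<0)=0).
DP table for k = 0..179: p(0)=1, p(1)=1, p(2)=2, p(3)=3, p(4)=5, p(5)=7, p(6)=11, p(7)=15, p(8)=22, p(9)=30, p(10)=42, p(11)=56, p(12)=77, p(13)=101, p(14)=135, p(15)=176, p(16)=231, p(17)=297, p(18)=385, p(19)=490, p(20)=627, p(21)=792, p(22)=1002, p(23)=1255, p(24)=1575, p(25)=1958, p(26)=2436, p(27)=3010, p(28)=3718, p(29)=4565, p(30)=5604, p(31)=6842, p(32)=8349, p(33)=10143, p(34)=12310, p(35)=14883, p(36)=17977, p(37)=21637, p(38)=26015, p(39)=31185, p(40)=37338, p(41)=44583, p(42)=53174, p(43)=63261, p(44)=75175, p(45)=89134, p(46)=105558, p(47)=124754, p(48)=147273, p(49)=173525, p(50)=204226, p(51)=239943, p(52)=281589, p(53)=329931, p(54)=386155, p(55)=451276, p(56)=526823, p(57)=614154, p(58)=715220, p(59)=831820, p(60)=966467, p(61)=1121505, p(62)=1300156, p(63)=1505499, p(64)=1741630, p(65)=2012558, p(66)=2323520, p(67)=2679689, p(68)=3087735, p(69)=3554345, p(70)=4087968, p(71)=4697205, p(72)=5392783, p(73)=6185689, p(74)=7089500, p(75)=8118264, p(76)=9289091, p(77)=10619863, p(78)=12132164, p(79)=13848650, p(80)=15796476, p(81)=18004327, p(82)=20506255, p(83)=23338469, p(84)=26543660, p(85)=30167357, p(86)=34262962, p(87)=38887673, p(88)=44108109, p(89)=49995925, p(90)=56634173, p(91)=64112359, p(92)=72533807, p(93)=82010177, p(94)=92669720, p(95)=104651419, p(96)=118114304, p(97)=133230930, p(98)=150198136, p(99)=169229875, p(100)=190569292, p(101)=214481126, p(102)=241265379, p(103)=271248950, p(104)=304801365, p(105)=342325709, p(106)=384276336, p(107)=431149389, p(108)=483502844, p(109)=541946240, p(110)=607163746, p(111)=679903203, p(112)=761002156, p(113)=851376628, p(114)=952050665, p(115)=1064144451, p(116)=1188908248, p(117)=1327710076, p(118)=1482074143, p(119)=1653668665, p(120)=1844349560, p(121)=2056148051, p(122)=2291320912, p(123)=2552338241, p(124)=2841940500, p(125)=3163127352, p(126)=3519222692, p(127)=3913864295, p(128)=4351078600, p(129)=4835271870, p(130)=5371315400, p(131)=5964539504, p(132)=6620830889, p(133)=7346629512, p(134)=8149040695, p(135)=9035836076, p(136)=10015581680, p(137)=11097645016, p(138)=12292341831, p(139)=13610949895, p(140)=15065878135, p(141)=16670689208, p(142)=18440293320, p(143)=20390982757, p(144)=22540654445, p(145)=24908858009, p(146)=27517052599, p(147)=30388671978, p(148)=33549419497, p(149)=37027355200, p(150)=40853235313, p(151)=45060624582, p(152)=49686288421, p(153)=54770336324, p(154)=60356673280, p(155)=66493182097, p(156)=73232243759, p(157)=80630964769, p(158)=88751778802, p(159)=97662728555, p(160)=107438159466, p(161)=118159068427, p(162)=129913904637, p(163)=142798995930, p(164)=156919475295, p(165)=172389800255, p(166)=189334822579, p(167)=207890420102, p(168)=228204732751, p(169)=250438925115, p(170)=274768617130, p(171)=301384802048, p(172)=330495499613, p(173)=362326859895, p(174)=397125074750, p(175)=435157697830, p(176)=476715857290, p(177)=522115831195, p(178)=571701605655, p(179)=625846753120.
Final step: p(180) = p(179) + p(178) - p(175) - p(173) + p(168) + p(165) - p(158) - p(154) + p(145) + p(140) - p(129) - p(123) + p(110) + p(103) - p(88) - p(80) + p(63) + p(54) - p(35) - p(25) + p(4)
= 625846753120 + 571701605655 - 435157697830 - 362326859895 + 228204732751 + 172389800255 - 88751778802 - 60356673280 + 24908858009 + 15065878135 - 4835271870 - 2552338241 + 607163746 + 271248950 - 44108109 - 15796476 + 1505499 + 386155 - 14883 - 1958 + 5
= 684957390936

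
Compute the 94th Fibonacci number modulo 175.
167

Matrix identity: Q^n = [[F_(n+1), F_n], [F_n, F_(n-1)]] with Q = [[1,1],[1,0]].
n = 94 = 1011110₂. Square-and-multiply, entries mod 175:
Q^1 = [[1,1],[1,0]]
Q^2 = (Q^1)² = [[2,1],[1,1]]
Q^5 = (Q^2)²·Q = [[8,5],[5,3]]
Q^11 = (Q^5)²·Q = [[144,89],[89,55]]
Q^23 = (Q^11)²·Q = [[168,132],[132,36]]
Q^47 = (Q^23)²·Q = [[126,148],[148,153]]
Q^94 = (Q^47)² = [[155,167],[167,163]]
F_94 mod 175 = Q^94[0][1] = 167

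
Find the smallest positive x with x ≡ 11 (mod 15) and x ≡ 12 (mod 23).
311

Using Chinese Remainder Theorem:
M = 15 × 23 = 345
M1 = 23, M2 = 15
y1 = 23^(-1) mod 15 = 2
y2 = 15^(-1) mod 23 = 20
x = (11×23×2 + 12×15×20) mod 345 = 311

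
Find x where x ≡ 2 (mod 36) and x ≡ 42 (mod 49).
434

Using Chinese Remainder Theorem:
M = 36 × 49 = 1764
M1 = 49, M2 = 36
y1 = 49^(-1) mod 36 = 25
y2 = 36^(-1) mod 49 = 15
x = (2×49×25 + 42×36×15) mod 1764 = 434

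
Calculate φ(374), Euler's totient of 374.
160

374 = 2 × 11 × 17
φ(n) = n × ∏(1 - 1/p) for each prime p dividing n
φ(374) = 374 × (1 - 1/2) × (1 - 1/11) × (1 - 1/17) = 160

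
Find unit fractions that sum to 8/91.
1/12 + 1/219 + 1/79716

Greedy algorithm:
8/91: ceiling(91/8) = 12, use 1/12
5/1092: ceiling(1092/5) = 219, use 1/219
1/79716: ceiling(79716/1) = 79716, use 1/79716
Result: 8/91 = 1/12 + 1/219 + 1/79716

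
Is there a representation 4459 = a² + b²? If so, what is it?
Not possible

Factorization: 4459 = 7^3 × 13
By Fermat: n is sum of two squares iff every prime p ≡ 3 (mod 4) appears to even power.
Prime(s) ≡ 3 (mod 4) with odd exponent: [(7, 3)]
Therefore 4459 cannot be expressed as a² + b².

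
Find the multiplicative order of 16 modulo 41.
5

41 is prime, so ord(16) divides φ(41) = 40.
Divisors of 40: 1, 2, 4, 5, 8, 10, 20, 40.
Repeated squaring: 16^1 ≡ 16, 16^2 ≡ 10, 16^4 ≡ 18, 16^8 ≡ 37, 16^16 ≡ 16, 16^32 ≡ 10 (mod 41).
Test 16^d mod 41 for each divisor d in increasing order:
16^1 ≡ 16
16^2 ≡ 10
16^4 ≡ 18
16^5 = 16^4·16^1 ≡ 1  ← first divisor giving 1
The order is 5.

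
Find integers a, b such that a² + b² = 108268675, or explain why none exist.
Not possible

Factorization: 108268675 = 5^2 × 163^3
By Fermat: n is sum of two squares iff every prime p ≡ 3 (mod 4) appears to even power.
Prime(s) ≡ 3 (mod 4) with odd exponent: [(163, 3)]
Therefore 108268675 cannot be expressed as a² + b².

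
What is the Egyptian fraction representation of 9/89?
1/10 + 1/890

Greedy algorithm:
9/89: ceiling(89/9) = 10, use 1/10
1/890: ceiling(890/1) = 890, use 1/890
Result: 9/89 = 1/10 + 1/890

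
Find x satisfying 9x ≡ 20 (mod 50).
x ≡ 30 (mod 50)

gcd(9, 50) = 1, which divides 20, so solutions exist.
Find 9^(-1) mod 50 by the extended Euclidean algorithm:
50 = 5 × 9 + 5  ⟹  5 = (1)·50 + (-5)·9
9 = 1 × 5 + 4  ⟹  4 = (-1)·50 + (6)·9
5 = 1 × 4 + 1  ⟹  1 = (2)·50 + (-11)·9
So (-11)·9 ≡ 1 (mod 50), i.e. 9^(-1) ≡ -11 ≡ 39 (mod 50).
x ≡ 39 × 20 = 780 ≡ 30 (mod 50).
Check: 9 × 30 = 270 ≡ 20 (mod 50).
Unique solution: x ≡ 30 (mod 50)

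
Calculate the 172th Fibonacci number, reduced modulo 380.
359

Matrix identity: Q^n = [[F_(n+1), F_n], [F_n, F_(n-1)]] with Q = [[1,1],[1,0]].
n = 172 = 10101100₂. Square-and-multiply, entries mod 380:
Q^1 = [[1,1],[1,0]]
Q^2 = (Q^1)² = [[2,1],[1,1]]
Q^5 = (Q^2)²·Q = [[8,5],[5,3]]
Q^10 = (Q^5)² = [[89,55],[55,34]]
Q^21 = (Q^10)²·Q = [[231,306],[306,305]]
Q^43 = (Q^21)²·Q = [[173,317],[317,236]]
Q^86 = (Q^43)² = [[78,73],[73,5]]
Q^172 = (Q^86)² = [[13,359],[359,34]]
F_172 mod 380 = Q^172[0][1] = 359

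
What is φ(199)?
198

199 = 199
φ(n) = n × ∏(1 - 1/p) for each prime p dividing n
φ(199) = 199 × (1 - 1/199) = 198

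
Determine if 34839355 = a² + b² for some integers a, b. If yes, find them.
Not possible

Factorization: 34839355 = 5 × 191^3
By Fermat: n is sum of two squares iff every prime p ≡ 3 (mod 4) appears to even power.
Prime(s) ≡ 3 (mod 4) with odd exponent: [(191, 3)]
Therefore 34839355 cannot be expressed as a² + b².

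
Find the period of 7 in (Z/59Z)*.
29

59 is prime, so ord(7) divides φ(59) = 58.
Divisors of 58: 1, 2, 29, 58.
Repeated squaring: 7^1 ≡ 7, 7^2 ≡ 49, 7^4 ≡ 41, 7^8 ≡ 29, 7^16 ≡ 15, 7^32 ≡ 48 (mod 59).
Test 7^d mod 59 for each divisor d in increasing order:
7^1 ≡ 7
7^2 ≡ 49
7^29 = 7^16·7^8·7^4·7^1 ≡ 1  ← first divisor giving 1
The order is 29.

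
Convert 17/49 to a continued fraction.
[0; 2, 1, 7, 2]

Euclidean algorithm steps:
17 = 0 × 49 + 17
49 = 2 × 17 + 15
17 = 1 × 15 + 2
15 = 7 × 2 + 1
2 = 2 × 1 + 0
Continued fraction: [0; 2, 1, 7, 2]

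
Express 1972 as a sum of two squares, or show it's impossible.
6² + 44² (a=6, b=44)

Factorization: 1972 = 2^2 × 17 × 29
By Fermat: n is sum of two squares iff every prime p ≡ 3 (mod 4) appears to even power.
All primes ≡ 3 (mod 4) appear to even power.
Search a = 0, 1, 2, … for 1972 - a² a perfect square: first hit at a = 6: 1972 - 36 = 1936 = 44².
1972 = 6² + 44² = 36 + 1936 ✓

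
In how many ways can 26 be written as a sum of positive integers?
2436

p(n) counts ways to write n as a sum of positive integers (order ignored).
Euler's pentagonal recurrence: p(k) = p(k-1) + p(k-2) - p(k-5) - p(k-7) + p(k-12) + p(k-15) - ... (offsets j(3j∓1)/2, signs ++--, p(0)=1, p(<0)=0).
DP table for k = 0..25: p(0)=1, p(1)=1, p(2)=2, p(3)=3, p(4)=5, p(5)=7, p(6)=11, p(7)=15, p(8)=22, p(9)=30, p(10)=42, p(11)=56, p(12)=77, p(13)=101, p(14)=135, p(15)=176, p(16)=231, p(17)=297, p(18)=385, p(19)=490, p(20)=627, p(21)=792, p(22)=1002, p(23)=1255, p(24)=1575, p(25)=1958.
Final step: p(26) = p(25) + p(24) - p(21) - p(19) + p(14) + p(11) - p(4) - p(0)
= 1958 + 1575 - 792 - 490 + 135 + 56 - 5 - 1
= 2436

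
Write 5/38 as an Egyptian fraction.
1/8 + 1/152

Greedy algorithm:
5/38: ceiling(38/5) = 8, use 1/8
1/152: ceiling(152/1) = 152, use 1/152
Result: 5/38 = 1/8 + 1/152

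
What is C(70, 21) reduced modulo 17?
0

Using Lucas' theorem:
Write n=70 and k=21 in base 17:
n in base 17: [4, 2]
k in base 17: [1, 4]
C(70,21) mod 17 = ∏ C(n_i, k_i) mod 17
Digit binomials (mod 17): C(4,1) = 4; C(2,4) = 0 (k_i > n_i)
Product: 4 × 0 = 0 ≡ 0 (mod 17)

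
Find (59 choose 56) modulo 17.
5

Using Lucas' theorem:
Write n=59 and k=56 in base 17:
n in base 17: [3, 8]
k in base 17: [3, 5]
C(59,56) mod 17 = ∏ C(n_i, k_i) mod 17
Digit binomials (mod 17): C(3,3) = 1; C(8,5) = 56 ≡ 5
Product: 1 × 5 = 5 ≡ 5 (mod 17)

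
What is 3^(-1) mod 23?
8

gcd(3, 23) = 1, so the inverse exists.
Extended Euclidean algorithm on (23, 3):
23 = 7 × 3 + 2  ⟹  2 = (1)·23 + (-7)·3
3 = 1 × 2 + 1  ⟹  1 = (-1)·23 + (8)·3
So (8)·3 ≡ 1 (mod 23), i.e. 3^(-1) ≡ 8 (mod 23).
Check: 3 × 8 = 24 ≡ 1 (mod 23)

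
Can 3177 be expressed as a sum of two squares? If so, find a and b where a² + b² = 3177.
24² + 51² (a=24, b=51)

Factorization: 3177 = 3^2 × 353
By Fermat: n is sum of two squares iff every prime p ≡ 3 (mod 4) appears to even power.
All primes ≡ 3 (mod 4) appear to even power.
Search a = 0, 1, 2, … for 3177 - a² a perfect square: first hit at a = 24: 3177 - 576 = 2601 = 51².
3177 = 24² + 51² = 576 + 2601 ✓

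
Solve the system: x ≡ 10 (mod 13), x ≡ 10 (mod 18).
10

Using Chinese Remainder Theorem:
M = 13 × 18 = 234
M1 = 18, M2 = 13
y1 = 18^(-1) mod 13 = 8
y2 = 13^(-1) mod 18 = 7
x = (10×18×8 + 10×13×7) mod 234 = 10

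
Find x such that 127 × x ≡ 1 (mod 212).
207

gcd(127, 212) = 1, so the inverse exists.
Extended Euclidean algorithm on (212, 127):
212 = 1 × 127 + 85  ⟹  85 = (1)·212 + (-1)·127
127 = 1 × 85 + 42  ⟹  42 = (-1)·212 + (2)·127
85 = 2 × 42 + 1  ⟹  1 = (3)·212 + (-5)·127
So (-5)·127 ≡ 1 (mod 212), i.e. 127^(-1) ≡ -5 ≡ 207 (mod 212).
Check: 127 × 207 = 26289 ≡ 1 (mod 212)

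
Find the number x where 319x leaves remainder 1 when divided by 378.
205

gcd(319, 378) = 1, so the inverse exists.
Extended Euclidean algorithm on (378, 319):
378 = 1 × 319 + 59  ⟹  59 = (1)·378 + (-1)·319
319 = 5 × 59 + 24  ⟹  24 = (-5)·378 + (6)·319
59 = 2 × 24 + 11  ⟹  11 = (11)·378 + (-13)·319
24 = 2 × 11 + 2  ⟹  2 = (-27)·378 + (32)·319
11 = 5 × 2 + 1  ⟹  1 = (146)·378 + (-173)·319
So (-173)·319 ≡ 1 (mod 378), i.e. 319^(-1) ≡ -173 ≡ 205 (mod 378).
Check: 319 × 205 = 65395 ≡ 1 (mod 378)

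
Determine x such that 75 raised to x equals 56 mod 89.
29

Baby-step giant-step with step n = ⌈√89⌉ = 10.
Baby steps 75^j mod 89 (j:value) for j=0..9: 0:1, 1:75, 2:18, 3:15, 4:57, 5:3, 6:47, 7:54, 8:45, 9:82.
Giant-step multiplier: 75^(-10) ≡ 75^(88-10) = 75^78 ≡ 10 (mod 89).
Giant steps γ_i = 56·10^i mod 89: γ_0=56, γ_1=26, γ_2=82 (in table at j=9).
x = i·n + j = 2·10 + 9 = 29.
Check: 75^29 ≡ 56 (mod 89).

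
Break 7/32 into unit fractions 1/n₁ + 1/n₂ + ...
1/5 + 1/54 + 1/4320

Greedy algorithm:
7/32: ceiling(32/7) = 5, use 1/5
3/160: ceiling(160/3) = 54, use 1/54
1/4320: ceiling(4320/1) = 4320, use 1/4320
Result: 7/32 = 1/5 + 1/54 + 1/4320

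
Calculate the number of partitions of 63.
1505499

p(n) counts ways to write n as a sum of positive integers (order ignored).
Euler's pentagonal recurrence: p(k) = p(k-1) + p(k-2) - p(k-5) - p(k-7) + p(k-12) + p(k-15) - ... (offsets j(3j∓1)/2, signs ++--, p(0)=1, p(<0)=0).
DP table for k = 0..62: p(0)=1, p(1)=1, p(2)=2, p(3)=3, p(4)=5, p(5)=7, p(6)=11, p(7)=15, p(8)=22, p(9)=30, p(10)=42, p(11)=56, p(12)=77, p(13)=101, p(14)=135, p(15)=176, p(16)=231, p(17)=297, p(18)=385, p(19)=490, p(20)=627, p(21)=792, p(22)=1002, p(23)=1255, p(24)=1575, p(25)=1958, p(26)=2436, p(27)=3010, p(28)=3718, p(29)=4565, p(30)=5604, p(31)=6842, p(32)=8349, p(33)=10143, p(34)=12310, p(35)=14883, p(36)=17977, p(37)=21637, p(38)=26015, p(39)=31185, p(40)=37338, p(41)=44583, p(42)=53174, p(43)=63261, p(44)=75175, p(45)=89134, p(46)=105558, p(47)=124754, p(48)=147273, p(49)=173525, p(50)=204226, p(51)=239943, p(52)=281589, p(53)=329931, p(54)=386155, p(55)=451276, p(56)=526823, p(57)=614154, p(58)=715220, p(59)=831820, p(60)=966467, p(61)=1121505, p(62)=1300156.
Final step: p(63) = p(62) + p(61) - p(58) - p(56) + p(51) + p(48) - p(41) - p(37) + p(28) + p(23) - p(12) - p(6)
= 1300156 + 1121505 - 715220 - 526823 + 239943 + 147273 - 44583 - 21637 + 3718 + 1255 - 77 - 11
= 1505499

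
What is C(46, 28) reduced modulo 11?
0

Using Lucas' theorem:
Write n=46 and k=28 in base 11:
n in base 11: [4, 2]
k in base 11: [2, 6]
C(46,28) mod 11 = ∏ C(n_i, k_i) mod 11
Digit binomials (mod 11): C(4,2) = 6; C(2,6) = 0 (k_i > n_i)
Product: 6 × 0 = 0 ≡ 0 (mod 11)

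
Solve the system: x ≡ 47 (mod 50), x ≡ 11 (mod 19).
847

Using Chinese Remainder Theorem:
M = 50 × 19 = 950
M1 = 19, M2 = 50
y1 = 19^(-1) mod 50 = 29
y2 = 50^(-1) mod 19 = 8
x = (47×19×29 + 11×50×8) mod 950 = 847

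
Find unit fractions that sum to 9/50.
1/6 + 1/75

Greedy algorithm:
9/50: ceiling(50/9) = 6, use 1/6
1/75: ceiling(75/1) = 75, use 1/75
Result: 9/50 = 1/6 + 1/75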